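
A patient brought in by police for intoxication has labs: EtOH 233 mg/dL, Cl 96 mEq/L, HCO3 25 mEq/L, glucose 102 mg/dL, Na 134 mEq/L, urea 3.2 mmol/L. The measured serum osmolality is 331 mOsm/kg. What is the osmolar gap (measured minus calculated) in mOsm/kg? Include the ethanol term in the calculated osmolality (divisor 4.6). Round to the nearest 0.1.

3.5 mOsm/kg

Calculated osmolality = 2·Na + glucose/18 + urea + ethanol/4.6
= 2·134 + 102/18 + 3.2 + 233/4.6
= 268 + 5.67 + 3.20 + 50.65
= 327.52 mOsm/kg ≈ 327.5 mOsm/kg
Osmolar gap = measured − calculated = 331 − 327.5 = 3.5 mOsm/kg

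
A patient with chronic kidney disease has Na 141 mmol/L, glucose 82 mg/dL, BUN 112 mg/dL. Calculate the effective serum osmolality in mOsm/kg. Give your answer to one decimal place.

286.6 mOsm/kg

Effective osmolality excludes urea (freely permeant across cell membranes):
2·Na + glucose/18
= 2·141 + 82/18
= 282 + 4.56
= 286.56 mOsm/kg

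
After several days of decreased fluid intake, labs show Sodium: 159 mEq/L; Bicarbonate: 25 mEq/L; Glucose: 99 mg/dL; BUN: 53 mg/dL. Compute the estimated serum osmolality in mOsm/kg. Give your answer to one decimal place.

342.4 mOsm/kg

Calculated osmolality = 2·Na + glucose/18 + BUN/2.8
= 2·159 + 99/18 + 53/2.8
= 318 + 5.50 + 18.93
= 342.43 mOsm/kg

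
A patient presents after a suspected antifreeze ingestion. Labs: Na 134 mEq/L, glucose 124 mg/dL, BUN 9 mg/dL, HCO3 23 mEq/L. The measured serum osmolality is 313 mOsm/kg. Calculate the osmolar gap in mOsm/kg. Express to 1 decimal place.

Calculated osmolality = 2·Na + glucose/18 + BUN/2.8
= 2·134 + 124/18 + 9/2.8
= 268 + 6.89 + 3.21
= 278.1 mOsm/kg ≈ 278.1 mOsm/kg
Osmolar gap = measured − calculated = 313 − 278.1 = 34.9 mOsm/kg

34.9 mOsm/kg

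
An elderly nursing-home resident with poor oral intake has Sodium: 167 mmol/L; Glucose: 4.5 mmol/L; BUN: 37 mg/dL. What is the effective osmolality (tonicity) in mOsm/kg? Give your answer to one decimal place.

338.5 mOsm/kg

Effective osmolality excludes urea (freely permeant across cell membranes):
2·Na + glucose
= 2·167 + 4.5
= 334 + 4.5
= 338.5 mOsm/kg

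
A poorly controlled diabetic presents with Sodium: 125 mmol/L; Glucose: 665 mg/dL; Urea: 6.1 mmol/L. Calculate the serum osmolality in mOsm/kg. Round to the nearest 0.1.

Calculated osmolality = 2·Na + glucose/18 + urea
= 2·125 + 665/18 + 6.1
= 250 + 36.94 + 6.10
= 293.04 mOsm/kg

293.0 mOsm/kg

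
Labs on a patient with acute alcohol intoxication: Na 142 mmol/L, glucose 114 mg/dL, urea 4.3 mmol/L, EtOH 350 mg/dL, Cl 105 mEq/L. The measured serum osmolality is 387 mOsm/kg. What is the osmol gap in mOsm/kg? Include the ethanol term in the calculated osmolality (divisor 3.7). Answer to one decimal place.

Calculated osmolality = 2·Na + glucose/18 + urea + ethanol/3.7
= 2·142 + 114/18 + 4.3 + 350/3.7
= 284 + 6.33 + 4.30 + 94.59
= 389.22 mOsm/kg ≈ 389.2 mOsm/kg
Osmolar gap = measured − calculated = 387 − 389.2 = -2.2 mOsm/kg

-2.2 mOsm/kg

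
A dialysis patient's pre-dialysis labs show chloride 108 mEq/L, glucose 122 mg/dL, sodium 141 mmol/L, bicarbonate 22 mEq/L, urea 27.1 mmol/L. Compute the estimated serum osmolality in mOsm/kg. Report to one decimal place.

315.9 mOsm/kg

Calculated osmolality = 2·Na + glucose/18 + urea
= 2·141 + 122/18 + 27.1
= 282 + 6.78 + 27.10
= 315.88 mOsm/kg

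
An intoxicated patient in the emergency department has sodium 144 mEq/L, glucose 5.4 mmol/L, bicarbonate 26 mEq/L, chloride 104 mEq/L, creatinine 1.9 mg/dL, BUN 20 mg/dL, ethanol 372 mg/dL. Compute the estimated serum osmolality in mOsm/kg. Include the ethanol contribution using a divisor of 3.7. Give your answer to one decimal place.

Calculated osmolality = 2·Na + glucose + BUN/2.8 + ethanol/3.7
= 2·144 + 5.4 + 20/2.8 + 372/3.7
= 288 + 5.40 + 7.14 + 100.54
= 401.08 mOsm/kg

401.1 mOsm/kg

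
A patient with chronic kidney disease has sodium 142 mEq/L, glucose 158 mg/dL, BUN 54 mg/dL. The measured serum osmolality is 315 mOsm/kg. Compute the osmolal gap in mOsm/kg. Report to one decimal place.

2.9 mOsm/kg

Calculated osmolality = 2·Na + glucose/18 + BUN/2.8
= 2·142 + 158/18 + 54/2.8
= 284 + 8.78 + 19.29
= 312.07 mOsm/kg ≈ 312.1 mOsm/kg
Osmolar gap = measured − calculated = 315 − 312.1 = 2.9 mOsm/kg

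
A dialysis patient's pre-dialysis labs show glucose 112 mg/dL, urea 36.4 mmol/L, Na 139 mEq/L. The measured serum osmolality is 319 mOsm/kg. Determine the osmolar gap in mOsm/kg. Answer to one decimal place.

-1.6 mOsm/kg

Calculated osmolality = 2·Na + glucose/18 + urea
= 2·139 + 112/18 + 36.4
= 278 + 6.22 + 36.40
= 320.62 mOsm/kg ≈ 320.6 mOsm/kg
Osmolar gap = measured − calculated = 319 − 320.6 = -1.6 mOsm/kg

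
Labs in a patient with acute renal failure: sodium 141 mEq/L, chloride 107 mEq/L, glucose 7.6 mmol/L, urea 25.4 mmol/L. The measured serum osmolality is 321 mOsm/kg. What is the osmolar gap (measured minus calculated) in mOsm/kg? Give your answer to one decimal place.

6.0 mOsm/kg

Calculated osmolality = 2·Na + glucose + urea
= 2·141 + 7.6 + 25.4
= 282 + 7.60 + 25.40
= 315 mOsm/kg ≈ 315.0 mOsm/kg
Osmolar gap = measured − calculated = 321 − 315.0 = 6.0 mOsm/kg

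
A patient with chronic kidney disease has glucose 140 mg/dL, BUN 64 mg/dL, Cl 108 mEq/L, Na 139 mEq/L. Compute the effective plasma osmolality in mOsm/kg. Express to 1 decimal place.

Effective osmolality excludes urea (freely permeant across cell membranes):
2·Na + glucose/18
= 2·139 + 140/18
= 278 + 7.78
= 285.78 mOsm/kg

285.8 mOsm/kg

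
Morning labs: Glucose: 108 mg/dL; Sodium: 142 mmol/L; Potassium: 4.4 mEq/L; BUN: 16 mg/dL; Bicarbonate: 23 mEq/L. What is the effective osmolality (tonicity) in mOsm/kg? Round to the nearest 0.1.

290.0 mOsm/kg

Effective osmolality excludes urea (freely permeant across cell membranes):
2·Na + glucose/18
= 2·142 + 108/18
= 284 + 6
= 290 mOsm/kg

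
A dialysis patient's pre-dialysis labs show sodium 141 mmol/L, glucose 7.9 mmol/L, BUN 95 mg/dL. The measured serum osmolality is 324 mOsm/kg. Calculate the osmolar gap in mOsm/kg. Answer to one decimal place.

Calculated osmolality = 2·Na + glucose + BUN/2.8
= 2·141 + 7.9 + 95/2.8
= 282 + 7.90 + 33.93
= 323.83 mOsm/kg ≈ 323.8 mOsm/kg
Osmolar gap = measured − calculated = 324 − 323.8 = 0.2 mOsm/kg

0.2 mOsm/kg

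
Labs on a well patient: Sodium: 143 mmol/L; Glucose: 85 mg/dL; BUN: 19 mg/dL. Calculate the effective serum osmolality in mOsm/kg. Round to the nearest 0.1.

Effective osmolality excludes urea (freely permeant across cell membranes):
2·Na + glucose/18
= 2·143 + 85/18
= 286 + 4.72
= 290.72 mOsm/kg

290.7 mOsm/kg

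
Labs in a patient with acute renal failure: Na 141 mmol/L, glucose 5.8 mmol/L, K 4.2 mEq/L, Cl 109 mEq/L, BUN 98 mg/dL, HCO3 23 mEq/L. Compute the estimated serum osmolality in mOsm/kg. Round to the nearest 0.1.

Calculated osmolality = 2·Na + glucose + BUN/2.8
= 2·141 + 5.8 + 98/2.8
= 282 + 5.80 + 35
= 322.8 mOsm/kg

322.8 mOsm/kg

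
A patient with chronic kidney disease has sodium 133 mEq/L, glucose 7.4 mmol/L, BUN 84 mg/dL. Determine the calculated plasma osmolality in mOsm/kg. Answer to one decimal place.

303.4 mOsm/kg

Calculated osmolality = 2·Na + glucose + BUN/2.8
= 2·133 + 7.4 + 84/2.8
= 266 + 7.40 + 30
= 303.4 mOsm/kg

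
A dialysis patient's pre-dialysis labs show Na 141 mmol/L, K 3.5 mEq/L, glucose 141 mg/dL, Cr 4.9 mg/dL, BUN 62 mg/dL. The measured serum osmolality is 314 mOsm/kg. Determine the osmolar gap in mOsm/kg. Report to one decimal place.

Calculated osmolality = 2·Na + glucose/18 + BUN/2.8
= 2·141 + 141/18 + 62/2.8
= 282 + 7.83 + 22.14
= 311.97 mOsm/kg ≈ 312.0 mOsm/kg
Osmolar gap = measured − calculated = 314 − 312.0 = 2.0 mOsm/kg

2.0 mOsm/kg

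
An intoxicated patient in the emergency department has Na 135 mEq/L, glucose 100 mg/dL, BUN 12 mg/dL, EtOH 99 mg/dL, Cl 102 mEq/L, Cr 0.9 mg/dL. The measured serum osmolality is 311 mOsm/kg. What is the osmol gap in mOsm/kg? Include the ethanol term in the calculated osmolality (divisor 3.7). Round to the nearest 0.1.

Calculated osmolality = 2·Na + glucose/18 + BUN/2.8 + ethanol/3.7
= 2·135 + 100/18 + 12/2.8 + 99/3.7
= 270 + 5.56 + 4.29 + 26.76
= 306.61 mOsm/kg ≈ 306.6 mOsm/kg
Osmolar gap = measured − calculated = 311 − 306.6 = 4.4 mOsm/kg

4.4 mOsm/kg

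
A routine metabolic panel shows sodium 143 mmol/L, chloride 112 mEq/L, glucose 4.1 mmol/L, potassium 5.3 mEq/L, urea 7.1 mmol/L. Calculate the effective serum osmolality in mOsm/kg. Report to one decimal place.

290.1 mOsm/kg

Effective osmolality excludes urea (freely permeant across cell membranes):
2·Na + glucose
= 2·143 + 4.1
= 286 + 4.1
= 290.1 mOsm/kg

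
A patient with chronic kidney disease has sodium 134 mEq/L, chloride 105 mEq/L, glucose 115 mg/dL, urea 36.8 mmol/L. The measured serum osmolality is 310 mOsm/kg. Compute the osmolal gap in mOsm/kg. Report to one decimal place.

-1.2 mOsm/kg

Calculated osmolality = 2·Na + glucose/18 + urea
= 2·134 + 115/18 + 36.8
= 268 + 6.39 + 36.80
= 311.19 mOsm/kg ≈ 311.2 mOsm/kg
Osmolar gap = measured − calculated = 310 − 311.2 = -1.2 mOsm/kg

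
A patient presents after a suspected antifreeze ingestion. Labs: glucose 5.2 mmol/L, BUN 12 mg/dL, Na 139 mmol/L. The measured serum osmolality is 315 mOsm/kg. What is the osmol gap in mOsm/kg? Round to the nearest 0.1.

27.5 mOsm/kg

Calculated osmolality = 2·Na + glucose + BUN/2.8
= 2·139 + 5.2 + 12/2.8
= 278 + 5.20 + 4.29
= 287.49 mOsm/kg ≈ 287.5 mOsm/kg
Osmolar gap = measured − calculated = 315 − 287.5 = 27.5 mOsm/kg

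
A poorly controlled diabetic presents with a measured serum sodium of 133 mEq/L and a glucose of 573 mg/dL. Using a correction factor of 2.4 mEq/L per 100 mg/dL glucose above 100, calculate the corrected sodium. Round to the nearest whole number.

144 mEq/L

Corrected Na = measured Na + 2.4 · (glucose − 100)/100
= 133 + 2.4 · (573 − 100)/100
= 133 + 11.4
= 144.4 mEq/L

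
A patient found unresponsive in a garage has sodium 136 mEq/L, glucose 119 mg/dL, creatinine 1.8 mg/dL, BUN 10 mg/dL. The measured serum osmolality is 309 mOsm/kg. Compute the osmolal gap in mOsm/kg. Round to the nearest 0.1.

26.8 mOsm/kg

Calculated osmolality = 2·Na + glucose/18 + BUN/2.8
= 2·136 + 119/18 + 10/2.8
= 272 + 6.61 + 3.57
= 282.18 mOsm/kg ≈ 282.2 mOsm/kg
Osmolar gap = measured − calculated = 309 − 282.2 = 26.8 mOsm/kg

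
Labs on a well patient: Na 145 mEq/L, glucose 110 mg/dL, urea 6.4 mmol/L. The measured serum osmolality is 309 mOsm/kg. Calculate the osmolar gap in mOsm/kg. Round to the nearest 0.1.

Calculated osmolality = 2·Na + glucose/18 + urea
= 2·145 + 110/18 + 6.4
= 290 + 6.11 + 6.40
= 302.51 mOsm/kg ≈ 302.5 mOsm/kg
Osmolar gap = measured − calculated = 309 − 302.5 = 6.5 mOsm/kg

6.5 mOsm/kg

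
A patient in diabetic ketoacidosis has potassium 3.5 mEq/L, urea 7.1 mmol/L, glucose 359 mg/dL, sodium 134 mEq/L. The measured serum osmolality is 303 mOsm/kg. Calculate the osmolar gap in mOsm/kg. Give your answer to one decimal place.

8.0 mOsm/kg

Calculated osmolality = 2·Na + glucose/18 + urea
= 2·134 + 359/18 + 7.1
= 268 + 19.94 + 7.10
= 295.04 mOsm/kg ≈ 295.0 mOsm/kg
Osmolar gap = measured − calculated = 303 − 295.0 = 8.0 mOsm/kg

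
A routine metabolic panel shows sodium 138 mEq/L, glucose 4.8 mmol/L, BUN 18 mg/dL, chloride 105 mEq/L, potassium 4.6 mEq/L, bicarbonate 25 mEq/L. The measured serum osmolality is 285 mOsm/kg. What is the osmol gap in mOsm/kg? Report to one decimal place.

-2.2 mOsm/kg

Calculated osmolality = 2·Na + glucose + BUN/2.8
= 2·138 + 4.8 + 18/2.8
= 276 + 4.80 + 6.43
= 287.23 mOsm/kg ≈ 287.2 mOsm/kg
Osmolar gap = measured − calculated = 285 − 287.2 = -2.2 mOsm/kg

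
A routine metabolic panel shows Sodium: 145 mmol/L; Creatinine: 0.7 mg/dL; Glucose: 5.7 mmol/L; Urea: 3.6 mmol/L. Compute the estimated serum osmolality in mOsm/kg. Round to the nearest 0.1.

Calculated osmolality = 2·Na + glucose + urea
= 2·145 + 5.7 + 3.6
= 290 + 5.70 + 3.60
= 299.3 mOsm/kg

299.3 mOsm/kg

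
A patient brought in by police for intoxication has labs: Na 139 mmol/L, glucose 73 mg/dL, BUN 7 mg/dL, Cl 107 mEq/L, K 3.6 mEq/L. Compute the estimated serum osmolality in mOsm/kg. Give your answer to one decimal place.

284.6 mOsm/kg

Calculated osmolality = 2·Na + glucose/18 + BUN/2.8
= 2·139 + 73/18 + 7/2.8
= 278 + 4.06 + 2.50
= 284.56 mOsm/kg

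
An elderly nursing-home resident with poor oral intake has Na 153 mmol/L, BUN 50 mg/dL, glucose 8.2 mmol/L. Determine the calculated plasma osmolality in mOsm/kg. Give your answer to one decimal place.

Calculated osmolality = 2·Na + glucose + BUN/2.8
= 2·153 + 8.2 + 50/2.8
= 306 + 8.20 + 17.86
= 332.06 mOsm/kg

332.1 mOsm/kg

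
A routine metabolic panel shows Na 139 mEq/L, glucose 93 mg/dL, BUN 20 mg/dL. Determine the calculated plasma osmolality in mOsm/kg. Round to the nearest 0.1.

Calculated osmolality = 2·Na + glucose/18 + BUN/2.8
= 2·139 + 93/18 + 20/2.8
= 278 + 5.17 + 7.14
= 290.31 mOsm/kg

290.3 mOsm/kg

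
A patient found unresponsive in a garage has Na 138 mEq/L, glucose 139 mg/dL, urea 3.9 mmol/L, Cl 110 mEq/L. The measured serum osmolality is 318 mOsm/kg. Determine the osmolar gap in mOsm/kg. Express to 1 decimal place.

30.4 mOsm/kg

Calculated osmolality = 2·Na + glucose/18 + urea
= 2·138 + 139/18 + 3.9
= 276 + 7.72 + 3.90
= 287.62 mOsm/kg ≈ 287.6 mOsm/kg
Osmolar gap = measured − calculated = 318 − 287.6 = 30.4 mOsm/kg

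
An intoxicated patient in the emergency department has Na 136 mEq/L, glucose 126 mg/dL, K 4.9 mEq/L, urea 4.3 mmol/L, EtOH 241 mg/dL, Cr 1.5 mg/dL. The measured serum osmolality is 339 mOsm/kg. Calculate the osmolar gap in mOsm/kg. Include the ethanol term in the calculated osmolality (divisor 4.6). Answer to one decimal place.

Calculated osmolality = 2·Na + glucose/18 + urea + ethanol/4.6
= 2·136 + 126/18 + 4.3 + 241/4.6
= 272 + 7 + 4.30 + 52.39
= 335.69 mOsm/kg ≈ 335.7 mOsm/kg
Osmolar gap = measured − calculated = 339 − 335.7 = 3.3 mOsm/kg

3.3 mOsm/kg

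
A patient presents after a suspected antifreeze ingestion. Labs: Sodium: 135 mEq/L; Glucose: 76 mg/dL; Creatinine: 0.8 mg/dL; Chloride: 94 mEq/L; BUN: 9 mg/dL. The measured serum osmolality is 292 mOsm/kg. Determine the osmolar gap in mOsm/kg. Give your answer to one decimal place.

14.6 mOsm/kg

Calculated osmolality = 2·Na + glucose/18 + BUN/2.8
= 2·135 + 76/18 + 9/2.8
= 270 + 4.22 + 3.21
= 277.43 mOsm/kg ≈ 277.4 mOsm/kg
Osmolar gap = measured − calculated = 292 − 277.4 = 14.6 mOsm/kg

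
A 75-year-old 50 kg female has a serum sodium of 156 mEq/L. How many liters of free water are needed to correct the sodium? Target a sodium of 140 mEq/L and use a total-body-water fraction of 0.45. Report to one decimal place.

TBW = 0.45 · 50 = 22.5 L
Free water deficit = TBW · (Na/140 − 1)
= 22.5 · (156/140 − 1)
= 22.5 · 0.1143
= 2.57 L

2.6 L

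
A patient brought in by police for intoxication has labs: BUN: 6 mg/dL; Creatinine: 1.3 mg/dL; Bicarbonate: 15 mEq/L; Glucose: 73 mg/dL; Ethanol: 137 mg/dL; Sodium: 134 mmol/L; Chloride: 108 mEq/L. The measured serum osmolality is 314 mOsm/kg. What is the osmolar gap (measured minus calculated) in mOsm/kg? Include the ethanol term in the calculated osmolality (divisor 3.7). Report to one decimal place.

Calculated osmolality = 2·Na + glucose/18 + BUN/2.8 + ethanol/3.7
= 2·134 + 73/18 + 6/2.8 + 137/3.7
= 268 + 4.06 + 2.14 + 37.03
= 311.23 mOsm/kg ≈ 311.2 mOsm/kg
Osmolar gap = measured − calculated = 314 − 311.2 = 2.8 mOsm/kg

2.8 mOsm/kg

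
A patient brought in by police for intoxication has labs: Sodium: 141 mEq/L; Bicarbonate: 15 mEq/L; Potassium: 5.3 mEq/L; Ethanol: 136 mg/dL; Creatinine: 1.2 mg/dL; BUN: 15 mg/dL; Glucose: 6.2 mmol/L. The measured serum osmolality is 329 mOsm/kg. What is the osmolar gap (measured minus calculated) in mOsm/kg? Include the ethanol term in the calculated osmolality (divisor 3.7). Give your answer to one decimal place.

Calculated osmolality = 2·Na + glucose + BUN/2.8 + ethanol/3.7
= 2·141 + 6.2 + 15/2.8 + 136/3.7
= 282 + 6.20 + 5.36 + 36.76
= 330.32 mOsm/kg ≈ 330.3 mOsm/kg
Osmolar gap = measured − calculated = 329 − 330.3 = -1.3 mOsm/kg

-1.3 mOsm/kg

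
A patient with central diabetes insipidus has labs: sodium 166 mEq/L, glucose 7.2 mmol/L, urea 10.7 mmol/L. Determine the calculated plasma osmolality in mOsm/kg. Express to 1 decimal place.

349.9 mOsm/kg

Calculated osmolality = 2·Na + glucose + urea
= 2·166 + 7.2 + 10.7
= 332 + 7.20 + 10.70
= 349.9 mOsm/kg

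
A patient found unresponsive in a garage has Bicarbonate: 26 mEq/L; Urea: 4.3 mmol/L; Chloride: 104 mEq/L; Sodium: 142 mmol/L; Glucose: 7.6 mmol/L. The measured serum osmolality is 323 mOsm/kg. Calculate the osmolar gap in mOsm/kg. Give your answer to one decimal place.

Calculated osmolality = 2·Na + glucose + urea
= 2·142 + 7.6 + 4.3
= 284 + 7.60 + 4.30
= 295.9 mOsm/kg ≈ 295.9 mOsm/kg
Osmolar gap = measured − calculated = 323 − 295.9 = 27.1 mOsm/kg

27.1 mOsm/kg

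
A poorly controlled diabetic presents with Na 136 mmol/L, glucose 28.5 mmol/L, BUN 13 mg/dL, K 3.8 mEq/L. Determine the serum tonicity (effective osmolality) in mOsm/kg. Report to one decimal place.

300.5 mOsm/kg

Effective osmolality excludes urea (freely permeant across cell membranes):
2·Na + glucose
= 2·136 + 28.5
= 272 + 28.5
= 300.5 mOsm/kg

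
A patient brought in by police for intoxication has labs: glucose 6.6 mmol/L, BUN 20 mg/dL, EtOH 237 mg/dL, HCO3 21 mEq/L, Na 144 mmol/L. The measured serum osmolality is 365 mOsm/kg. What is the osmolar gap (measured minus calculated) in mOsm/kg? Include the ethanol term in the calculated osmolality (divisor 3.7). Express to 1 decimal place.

-0.8 mOsm/kg

Calculated osmolality = 2·Na + glucose + BUN/2.8 + ethanol/3.7
= 2·144 + 6.6 + 20/2.8 + 237/3.7
= 288 + 6.60 + 7.14 + 64.05
= 365.79 mOsm/kg ≈ 365.8 mOsm/kg
Osmolar gap = measured − calculated = 365 − 365.8 = -0.8 mOsm/kg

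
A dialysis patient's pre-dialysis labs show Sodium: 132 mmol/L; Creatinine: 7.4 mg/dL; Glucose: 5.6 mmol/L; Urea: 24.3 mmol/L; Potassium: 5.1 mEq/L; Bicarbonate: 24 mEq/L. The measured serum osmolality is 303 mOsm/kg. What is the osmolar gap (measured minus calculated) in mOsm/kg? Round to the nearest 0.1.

Calculated osmolality = 2·Na + glucose + urea
= 2·132 + 5.6 + 24.3
= 264 + 5.60 + 24.30
= 293.9 mOsm/kg ≈ 293.9 mOsm/kg
Osmolar gap = measured − calculated = 303 − 293.9 = 9.1 mOsm/kg

9.1 mOsm/kg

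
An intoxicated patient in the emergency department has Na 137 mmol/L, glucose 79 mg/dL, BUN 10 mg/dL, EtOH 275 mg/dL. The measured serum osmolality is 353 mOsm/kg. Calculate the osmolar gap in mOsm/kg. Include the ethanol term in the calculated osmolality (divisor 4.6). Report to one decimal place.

11.3 mOsm/kg

Calculated osmolality = 2·Na + glucose/18 + BUN/2.8 + ethanol/4.6
= 2·137 + 79/18 + 10/2.8 + 275/4.6
= 274 + 4.39 + 3.57 + 59.78
= 341.74 mOsm/kg ≈ 341.7 mOsm/kg
Osmolar gap = measured − calculated = 353 − 341.7 = 11.3 mOsm/kg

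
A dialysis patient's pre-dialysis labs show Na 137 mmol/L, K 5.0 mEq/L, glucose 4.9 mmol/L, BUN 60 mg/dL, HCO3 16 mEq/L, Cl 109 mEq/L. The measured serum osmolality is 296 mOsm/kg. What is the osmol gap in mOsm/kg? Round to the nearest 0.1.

Calculated osmolality = 2·Na + glucose + BUN/2.8
= 2·137 + 4.9 + 60/2.8
= 274 + 4.90 + 21.43
= 300.33 mOsm/kg ≈ 300.3 mOsm/kg
Osmolar gap = measured − calculated = 296 − 300.3 = -4.3 mOsm/kg

-4.3 mOsm/kg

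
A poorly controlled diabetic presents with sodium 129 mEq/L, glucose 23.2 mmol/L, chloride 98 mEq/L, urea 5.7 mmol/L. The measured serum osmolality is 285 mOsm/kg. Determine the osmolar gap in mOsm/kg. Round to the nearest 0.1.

-1.9 mOsm/kg

Calculated osmolality = 2·Na + glucose + urea
= 2·129 + 23.2 + 5.7
= 258 + 23.20 + 5.70
= 286.9 mOsm/kg ≈ 286.9 mOsm/kg
Osmolar gap = measured − calculated = 285 − 286.9 = -1.9 mOsm/kg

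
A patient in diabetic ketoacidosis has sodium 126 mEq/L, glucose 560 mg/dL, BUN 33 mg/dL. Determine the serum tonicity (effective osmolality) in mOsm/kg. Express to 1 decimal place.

283.1 mOsm/kg

Effective osmolality excludes urea (freely permeant across cell membranes):
2·Na + glucose/18
= 2·126 + 560/18
= 252 + 31.11
= 283.11 mOsm/kg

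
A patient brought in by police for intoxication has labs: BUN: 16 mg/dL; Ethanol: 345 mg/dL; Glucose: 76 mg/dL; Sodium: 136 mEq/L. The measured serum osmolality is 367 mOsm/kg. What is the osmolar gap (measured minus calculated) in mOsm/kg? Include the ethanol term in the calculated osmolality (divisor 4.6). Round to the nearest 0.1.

10.1 mOsm/kg

Calculated osmolality = 2·Na + glucose/18 + BUN/2.8 + ethanol/4.6
= 2·136 + 76/18 + 16/2.8 + 345/4.6
= 272 + 4.22 + 5.71 + 75
= 356.93 mOsm/kg ≈ 356.9 mOsm/kg
Osmolar gap = measured − calculated = 367 − 356.9 = 10.1 mOsm/kg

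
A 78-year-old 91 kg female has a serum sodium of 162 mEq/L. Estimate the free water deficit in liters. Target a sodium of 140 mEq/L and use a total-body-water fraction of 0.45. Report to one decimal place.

TBW = 0.45 · 91 = 40.95 L
Free water deficit = TBW · (Na/140 − 1)
= 40.95 · (162/140 − 1)
= 40.95 · 0.1571
= 6.43 L

6.4 L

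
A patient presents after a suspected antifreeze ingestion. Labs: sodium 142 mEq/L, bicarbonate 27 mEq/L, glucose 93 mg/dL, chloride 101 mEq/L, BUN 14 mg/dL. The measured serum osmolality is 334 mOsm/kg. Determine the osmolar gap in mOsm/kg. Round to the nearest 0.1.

Calculated osmolality = 2·Na + glucose/18 + BUN/2.8
= 2·142 + 93/18 + 14/2.8
= 284 + 5.17 + 5
= 294.17 mOsm/kg ≈ 294.2 mOsm/kg
Osmolar gap = measured − calculated = 334 − 294.2 = 39.8 mOsm/kg

39.8 mOsm/kg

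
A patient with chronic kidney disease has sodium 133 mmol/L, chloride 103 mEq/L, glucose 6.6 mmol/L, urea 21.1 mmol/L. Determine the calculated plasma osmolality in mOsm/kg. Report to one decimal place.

293.7 mOsm/kg

Calculated osmolality = 2·Na + glucose + urea
= 2·133 + 6.6 + 21.1
= 266 + 6.60 + 21.10
= 293.7 mOsm/kg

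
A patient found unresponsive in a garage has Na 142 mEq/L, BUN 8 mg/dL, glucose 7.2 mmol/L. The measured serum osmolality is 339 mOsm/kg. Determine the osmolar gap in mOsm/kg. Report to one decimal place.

Calculated osmolality = 2·Na + glucose + BUN/2.8
= 2·142 + 7.2 + 8/2.8
= 284 + 7.20 + 2.86
= 294.06 mOsm/kg ≈ 294.1 mOsm/kg
Osmolar gap = measured − calculated = 339 − 294.1 = 44.9 mOsm/kg

44.9 mOsm/kg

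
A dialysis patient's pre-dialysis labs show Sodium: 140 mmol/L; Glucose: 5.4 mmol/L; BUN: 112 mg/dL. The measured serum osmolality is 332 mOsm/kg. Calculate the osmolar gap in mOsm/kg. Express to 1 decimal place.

Calculated osmolality = 2·Na + glucose + BUN/2.8
= 2·140 + 5.4 + 112/2.8
= 280 + 5.40 + 40
= 325.4 mOsm/kg ≈ 325.4 mOsm/kg
Osmolar gap = measured − calculated = 332 − 325.4 = 6.6 mOsm/kg

6.6 mOsm/kg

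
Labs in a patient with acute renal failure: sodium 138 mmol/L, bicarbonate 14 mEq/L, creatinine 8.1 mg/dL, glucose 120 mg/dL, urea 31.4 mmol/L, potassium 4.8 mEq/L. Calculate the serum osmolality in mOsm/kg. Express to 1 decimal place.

314.1 mOsm/kg

Calculated osmolality = 2·Na + glucose/18 + urea
= 2·138 + 120/18 + 31.4
= 276 + 6.67 + 31.40
= 314.07 mOsm/kg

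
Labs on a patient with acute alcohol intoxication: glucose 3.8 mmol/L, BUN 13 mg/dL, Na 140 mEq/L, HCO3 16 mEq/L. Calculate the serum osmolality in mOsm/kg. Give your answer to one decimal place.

288.4 mOsm/kg

Calculated osmolality = 2·Na + glucose + BUN/2.8
= 2·140 + 3.8 + 13/2.8
= 280 + 3.80 + 4.64
= 288.44 mOsm/kg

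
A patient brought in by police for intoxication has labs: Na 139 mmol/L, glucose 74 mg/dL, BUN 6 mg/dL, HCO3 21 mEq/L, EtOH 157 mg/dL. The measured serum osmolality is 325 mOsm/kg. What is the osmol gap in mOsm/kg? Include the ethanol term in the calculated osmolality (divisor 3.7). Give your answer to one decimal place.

-1.7 mOsm/kg

Calculated osmolality = 2·Na + glucose/18 + BUN/2.8 + ethanol/3.7
= 2·139 + 74/18 + 6/2.8 + 157/3.7
= 278 + 4.11 + 2.14 + 42.43
= 326.68 mOsm/kg ≈ 326.7 mOsm/kg
Osmolar gap = measured − calculated = 325 − 326.7 = -1.7 mOsm/kg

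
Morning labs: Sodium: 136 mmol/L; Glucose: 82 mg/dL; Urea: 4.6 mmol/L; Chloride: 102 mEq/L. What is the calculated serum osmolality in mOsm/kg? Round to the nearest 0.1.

Calculated osmolality = 2·Na + glucose/18 + urea
= 2·136 + 82/18 + 4.6
= 272 + 4.56 + 4.60
= 281.16 mOsm/kg

281.2 mOsm/kg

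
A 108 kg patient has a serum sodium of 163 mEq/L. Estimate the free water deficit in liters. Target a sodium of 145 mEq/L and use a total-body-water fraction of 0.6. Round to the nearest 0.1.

8.0 L

TBW = 0.6 · 108 = 64.8 L
Free water deficit = TBW · (Na/145 − 1)
= 64.8 · (163/145 − 1)
= 64.8 · 0.1241
= 8.04 L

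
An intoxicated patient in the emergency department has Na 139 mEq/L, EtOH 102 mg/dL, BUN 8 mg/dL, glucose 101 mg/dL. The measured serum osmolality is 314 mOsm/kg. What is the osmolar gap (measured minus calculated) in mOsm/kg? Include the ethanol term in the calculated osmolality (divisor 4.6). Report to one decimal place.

5.4 mOsm/kg

Calculated osmolality = 2·Na + glucose/18 + BUN/2.8 + ethanol/4.6
= 2·139 + 101/18 + 8/2.8 + 102/4.6
= 278 + 5.61 + 2.86 + 22.17
= 308.64 mOsm/kg ≈ 308.6 mOsm/kg
Osmolar gap = measured − calculated = 314 − 308.6 = 5.4 mOsm/kg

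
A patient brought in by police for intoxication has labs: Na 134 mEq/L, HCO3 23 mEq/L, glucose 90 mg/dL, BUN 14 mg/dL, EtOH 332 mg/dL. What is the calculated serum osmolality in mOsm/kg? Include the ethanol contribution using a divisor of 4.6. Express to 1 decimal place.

Calculated osmolality = 2·Na + glucose/18 + BUN/2.8 + ethanol/4.6
= 2·134 + 90/18 + 14/2.8 + 332/4.6
= 268 + 5 + 5 + 72.17
= 350.17 mOsm/kg

350.2 mOsm/kg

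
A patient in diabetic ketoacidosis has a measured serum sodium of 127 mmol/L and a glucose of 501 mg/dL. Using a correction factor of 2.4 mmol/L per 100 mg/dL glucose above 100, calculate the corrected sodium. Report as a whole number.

Corrected Na = measured Na + 2.4 · (glucose − 100)/100
= 127 + 2.4 · (501 − 100)/100
= 127 + 9.6
= 136.6 mmol/L

137 mmol/L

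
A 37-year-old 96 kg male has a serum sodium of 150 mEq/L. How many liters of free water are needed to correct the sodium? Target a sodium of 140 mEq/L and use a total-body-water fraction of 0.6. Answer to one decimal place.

TBW = 0.6 · 96 = 57.6 L
Free water deficit = TBW · (Na/140 − 1)
= 57.6 · (150/140 − 1)
= 57.6 · 0.0714
= 4.11 L

4.1 L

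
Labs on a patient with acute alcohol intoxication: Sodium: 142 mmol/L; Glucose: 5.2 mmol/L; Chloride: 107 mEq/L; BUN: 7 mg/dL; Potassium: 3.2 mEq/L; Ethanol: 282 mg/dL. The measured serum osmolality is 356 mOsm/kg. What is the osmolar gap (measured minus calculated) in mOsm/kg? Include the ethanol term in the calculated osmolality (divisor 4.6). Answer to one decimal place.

3.0 mOsm/kg

Calculated osmolality = 2·Na + glucose + BUN/2.8 + ethanol/4.6
= 2·142 + 5.2 + 7/2.8 + 282/4.6
= 284 + 5.20 + 2.50 + 61.30
= 353 mOsm/kg ≈ 353.0 mOsm/kg
Osmolar gap = measured − calculated = 356 − 353.0 = 3.0 mOsm/kg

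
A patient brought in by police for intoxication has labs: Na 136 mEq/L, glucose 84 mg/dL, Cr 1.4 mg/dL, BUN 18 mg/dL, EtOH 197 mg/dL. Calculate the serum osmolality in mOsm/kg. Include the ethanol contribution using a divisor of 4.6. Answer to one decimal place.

325.9 mOsm/kg

Calculated osmolality = 2·Na + glucose/18 + BUN/2.8 + ethanol/4.6
= 2·136 + 84/18 + 18/2.8 + 197/4.6
= 272 + 4.67 + 6.43 + 42.83
= 325.93 mOsm/kg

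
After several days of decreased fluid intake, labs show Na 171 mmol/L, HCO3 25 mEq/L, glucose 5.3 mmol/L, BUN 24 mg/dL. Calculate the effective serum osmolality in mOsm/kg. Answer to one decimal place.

347.3 mOsm/kg

Effective osmolality excludes urea (freely permeant across cell membranes):
2·Na + glucose
= 2·171 + 5.3
= 342 + 5.3
= 347.3 mOsm/kg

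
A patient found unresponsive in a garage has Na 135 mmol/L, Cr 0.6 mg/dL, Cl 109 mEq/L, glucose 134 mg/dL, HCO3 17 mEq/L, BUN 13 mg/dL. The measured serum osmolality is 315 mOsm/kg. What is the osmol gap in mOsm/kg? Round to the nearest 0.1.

Calculated osmolality = 2·Na + glucose/18 + BUN/2.8
= 2·135 + 134/18 + 13/2.8
= 270 + 7.44 + 4.64
= 282.08 mOsm/kg ≈ 282.1 mOsm/kg
Osmolar gap = measured − calculated = 315 − 282.1 = 32.9 mOsm/kg

32.9 mOsm/kg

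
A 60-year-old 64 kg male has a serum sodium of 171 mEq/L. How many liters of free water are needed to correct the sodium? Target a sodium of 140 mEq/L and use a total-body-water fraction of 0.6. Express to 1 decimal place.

8.5 L

TBW = 0.6 · 64 = 38.4 L
Free water deficit = TBW · (Na/140 − 1)
= 38.4 · (171/140 − 1)
= 38.4 · 0.2214
= 8.5 L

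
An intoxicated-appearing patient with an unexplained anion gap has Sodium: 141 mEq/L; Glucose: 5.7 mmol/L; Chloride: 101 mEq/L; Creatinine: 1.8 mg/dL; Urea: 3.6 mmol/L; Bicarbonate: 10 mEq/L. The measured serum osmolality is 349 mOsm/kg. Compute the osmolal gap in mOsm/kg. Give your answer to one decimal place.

57.7 mOsm/kg

Calculated osmolality = 2·Na + glucose + urea
= 2·141 + 5.7 + 3.6
= 282 + 5.70 + 3.60
= 291.3 mOsm/kg ≈ 291.3 mOsm/kg
Osmolar gap = measured − calculated = 349 − 291.3 = 57.7 mOsm/kg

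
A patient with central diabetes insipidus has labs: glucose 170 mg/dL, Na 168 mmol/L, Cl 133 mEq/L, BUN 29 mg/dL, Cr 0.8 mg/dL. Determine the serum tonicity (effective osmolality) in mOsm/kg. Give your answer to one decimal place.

Effective osmolality excludes urea (freely permeant across cell membranes):
2·Na + glucose/18
= 2·168 + 170/18
= 336 + 9.44
= 345.44 mOsm/kg

345.4 mOsm/kg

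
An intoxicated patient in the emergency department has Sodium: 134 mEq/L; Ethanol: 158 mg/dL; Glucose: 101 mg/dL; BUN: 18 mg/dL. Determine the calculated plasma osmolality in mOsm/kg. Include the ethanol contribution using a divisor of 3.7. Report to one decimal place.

Calculated osmolality = 2·Na + glucose/18 + BUN/2.8 + ethanol/3.7
= 2·134 + 101/18 + 18/2.8 + 158/3.7
= 268 + 5.61 + 6.43 + 42.70
= 322.74 mOsm/kg

322.7 mOsm/kg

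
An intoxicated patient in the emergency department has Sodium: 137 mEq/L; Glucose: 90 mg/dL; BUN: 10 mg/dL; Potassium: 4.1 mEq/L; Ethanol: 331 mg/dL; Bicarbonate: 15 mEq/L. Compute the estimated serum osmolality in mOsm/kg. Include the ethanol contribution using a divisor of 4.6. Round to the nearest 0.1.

Calculated osmolality = 2·Na + glucose/18 + BUN/2.8 + ethanol/4.6
= 2·137 + 90/18 + 10/2.8 + 331/4.6
= 274 + 5 + 3.57 + 71.96
= 354.53 mOsm/kg

354.5 mOsm/kg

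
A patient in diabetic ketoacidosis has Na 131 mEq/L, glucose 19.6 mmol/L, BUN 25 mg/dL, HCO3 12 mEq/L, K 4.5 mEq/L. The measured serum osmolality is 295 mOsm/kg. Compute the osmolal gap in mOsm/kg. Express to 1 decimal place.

4.5 mOsm/kg

Calculated osmolality = 2·Na + glucose + BUN/2.8
= 2·131 + 19.6 + 25/2.8
= 262 + 19.60 + 8.93
= 290.53 mOsm/kg ≈ 290.5 mOsm/kg
Osmolar gap = measured − calculated = 295 − 290.5 = 4.5 mOsm/kg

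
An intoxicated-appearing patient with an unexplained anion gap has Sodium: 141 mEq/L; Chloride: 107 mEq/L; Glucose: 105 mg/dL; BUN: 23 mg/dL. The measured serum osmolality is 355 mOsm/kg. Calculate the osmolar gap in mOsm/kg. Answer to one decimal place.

59.0 mOsm/kg

Calculated osmolality = 2·Na + glucose/18 + BUN/2.8
= 2·141 + 105/18 + 23/2.8
= 282 + 5.83 + 8.21
= 296.04 mOsm/kg ≈ 296.0 mOsm/kg
Osmolar gap = measured − calculated = 355 − 296.0 = 59.0 mOsm/kg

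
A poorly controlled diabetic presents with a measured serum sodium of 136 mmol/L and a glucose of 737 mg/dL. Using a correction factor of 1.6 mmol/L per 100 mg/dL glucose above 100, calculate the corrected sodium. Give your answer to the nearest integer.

146 mmol/L

Corrected Na = measured Na + 1.6 · (glucose − 100)/100
= 136 + 1.6 · (737 − 100)/100
= 136 + 10.2
= 146.2 mmol/L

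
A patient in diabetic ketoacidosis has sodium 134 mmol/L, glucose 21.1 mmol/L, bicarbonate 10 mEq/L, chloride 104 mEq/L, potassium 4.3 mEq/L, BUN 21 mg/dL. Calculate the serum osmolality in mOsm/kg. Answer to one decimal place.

Calculated osmolality = 2·Na + glucose + BUN/2.8
= 2·134 + 21.1 + 21/2.8
= 268 + 21.10 + 7.50
= 296.6 mOsm/kg

296.6 mOsm/kg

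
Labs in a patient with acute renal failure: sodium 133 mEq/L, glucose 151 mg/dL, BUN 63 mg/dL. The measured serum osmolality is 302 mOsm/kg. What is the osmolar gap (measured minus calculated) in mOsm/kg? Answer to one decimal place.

5.1 mOsm/kg

Calculated osmolality = 2·Na + glucose/18 + BUN/2.8
= 2·133 + 151/18 + 63/2.8
= 266 + 8.39 + 22.50
= 296.89 mOsm/kg ≈ 296.9 mOsm/kg
Osmolar gap = measured − calculated = 302 − 296.9 = 5.1 mOsm/kg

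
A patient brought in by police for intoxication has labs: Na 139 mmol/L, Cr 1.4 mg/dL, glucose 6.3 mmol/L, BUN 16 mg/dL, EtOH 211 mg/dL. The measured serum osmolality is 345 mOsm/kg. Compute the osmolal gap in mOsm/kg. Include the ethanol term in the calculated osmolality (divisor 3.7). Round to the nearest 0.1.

-2.0 mOsm/kg

Calculated osmolality = 2·Na + glucose + BUN/2.8 + ethanol/3.7
= 2·139 + 6.3 + 16/2.8 + 211/3.7
= 278 + 6.30 + 5.71 + 57.03
= 347.04 mOsm/kg ≈ 347.0 mOsm/kg
Osmolar gap = measured − calculated = 345 − 347.0 = -2.0 mOsm/kg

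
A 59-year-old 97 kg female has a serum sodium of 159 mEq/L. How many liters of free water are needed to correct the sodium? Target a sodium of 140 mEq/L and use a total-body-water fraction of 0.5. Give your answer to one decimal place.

TBW = 0.5 · 97 = 48.5 L
Free water deficit = TBW · (Na/140 − 1)
= 48.5 · (159/140 − 1)
= 48.5 · 0.1357
= 6.58 L

6.6 L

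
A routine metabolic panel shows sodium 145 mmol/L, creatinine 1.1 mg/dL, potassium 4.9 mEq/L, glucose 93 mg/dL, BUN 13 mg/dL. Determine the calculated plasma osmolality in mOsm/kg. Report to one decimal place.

299.8 mOsm/kg

Calculated osmolality = 2·Na + glucose/18 + BUN/2.8
= 2·145 + 93/18 + 13/2.8
= 290 + 5.17 + 4.64
= 299.81 mOsm/kg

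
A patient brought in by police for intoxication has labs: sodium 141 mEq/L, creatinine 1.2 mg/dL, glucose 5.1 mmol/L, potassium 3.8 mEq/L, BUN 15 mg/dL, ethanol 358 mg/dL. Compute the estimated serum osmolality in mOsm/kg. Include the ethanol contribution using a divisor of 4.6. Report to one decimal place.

Calculated osmolality = 2·Na + glucose + BUN/2.8 + ethanol/4.6
= 2·141 + 5.1 + 15/2.8 + 358/4.6
= 282 + 5.10 + 5.36 + 77.83
= 370.29 mOsm/kg

370.3 mOsm/kg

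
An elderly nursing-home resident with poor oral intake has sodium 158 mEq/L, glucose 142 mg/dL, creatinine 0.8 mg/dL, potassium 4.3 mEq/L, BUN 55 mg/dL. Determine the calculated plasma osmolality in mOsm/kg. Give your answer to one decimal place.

Calculated osmolality = 2·Na + glucose/18 + BUN/2.8
= 2·158 + 142/18 + 55/2.8
= 316 + 7.89 + 19.64
= 343.53 mOsm/kg

343.5 mOsm/kg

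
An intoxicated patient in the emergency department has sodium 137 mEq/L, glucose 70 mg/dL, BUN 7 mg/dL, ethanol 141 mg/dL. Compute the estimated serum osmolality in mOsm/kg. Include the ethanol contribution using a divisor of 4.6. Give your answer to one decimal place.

311.0 mOsm/kg

Calculated osmolality = 2·Na + glucose/18 + BUN/2.8 + ethanol/4.6
= 2·137 + 70/18 + 7/2.8 + 141/4.6
= 274 + 3.89 + 2.50 + 30.65
= 311.04 mOsm/kg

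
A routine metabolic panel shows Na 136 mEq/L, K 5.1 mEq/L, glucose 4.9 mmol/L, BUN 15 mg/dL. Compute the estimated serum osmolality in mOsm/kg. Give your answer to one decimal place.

Calculated osmolality = 2·Na + glucose + BUN/2.8
= 2·136 + 4.9 + 15/2.8
= 272 + 4.90 + 5.36
= 282.26 mOsm/kg

282.3 mOsm/kg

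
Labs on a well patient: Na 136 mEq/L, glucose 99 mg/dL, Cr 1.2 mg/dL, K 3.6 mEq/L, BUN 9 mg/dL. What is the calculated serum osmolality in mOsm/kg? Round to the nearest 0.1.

280.7 mOsm/kg

Calculated osmolality = 2·Na + glucose/18 + BUN/2.8
= 2·136 + 99/18 + 9/2.8
= 272 + 5.50 + 3.21
= 280.71 mOsm/kg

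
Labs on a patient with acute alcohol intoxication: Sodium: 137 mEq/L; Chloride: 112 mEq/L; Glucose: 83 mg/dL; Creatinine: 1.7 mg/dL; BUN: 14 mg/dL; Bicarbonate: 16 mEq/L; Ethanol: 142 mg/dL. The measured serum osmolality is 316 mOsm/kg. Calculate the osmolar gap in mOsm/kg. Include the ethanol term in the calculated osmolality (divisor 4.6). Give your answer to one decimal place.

1.5 mOsm/kg

Calculated osmolality = 2·Na + glucose/18 + BUN/2.8 + ethanol/4.6
= 2·137 + 83/18 + 14/2.8 + 142/4.6
= 274 + 4.61 + 5 + 30.87
= 314.48 mOsm/kg ≈ 314.5 mOsm/kg
Osmolar gap = measured − calculated = 316 − 314.5 = 1.5 mOsm/kg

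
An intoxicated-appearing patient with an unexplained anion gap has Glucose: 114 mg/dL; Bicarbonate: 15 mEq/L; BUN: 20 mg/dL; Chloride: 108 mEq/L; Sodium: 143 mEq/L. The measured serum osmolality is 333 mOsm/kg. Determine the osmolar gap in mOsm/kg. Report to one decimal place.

33.5 mOsm/kg

Calculated osmolality = 2·Na + glucose/18 + BUN/2.8
= 2·143 + 114/18 + 20/2.8
= 286 + 6.33 + 7.14
= 299.47 mOsm/kg ≈ 299.5 mOsm/kg
Osmolar gap = measured − calculated = 333 − 299.5 = 33.5 mOsm/kg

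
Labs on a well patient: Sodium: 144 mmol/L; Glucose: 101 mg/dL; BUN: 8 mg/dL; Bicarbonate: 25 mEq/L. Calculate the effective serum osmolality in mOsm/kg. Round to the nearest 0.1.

Effective osmolality excludes urea (freely permeant across cell membranes):
2·Na + glucose/18
= 2·144 + 101/18
= 288 + 5.61
= 293.61 mOsm/kg

293.6 mOsm/kg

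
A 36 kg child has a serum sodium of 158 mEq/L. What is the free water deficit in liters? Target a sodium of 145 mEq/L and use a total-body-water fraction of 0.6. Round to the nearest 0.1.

1.9 L

TBW = 0.6 · 36 = 21.6 L
Free water deficit = TBW · (Na/145 − 1)
= 21.6 · (158/145 − 1)
= 21.6 · 0.0897
= 1.94 L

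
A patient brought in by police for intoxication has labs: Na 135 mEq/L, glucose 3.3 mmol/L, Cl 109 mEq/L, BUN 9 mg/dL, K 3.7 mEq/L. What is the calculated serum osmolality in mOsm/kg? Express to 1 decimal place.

Calculated osmolality = 2·Na + glucose + BUN/2.8
= 2·135 + 3.3 + 9/2.8
= 270 + 3.30 + 3.21
= 276.51 mOsm/kg

276.5 mOsm/kg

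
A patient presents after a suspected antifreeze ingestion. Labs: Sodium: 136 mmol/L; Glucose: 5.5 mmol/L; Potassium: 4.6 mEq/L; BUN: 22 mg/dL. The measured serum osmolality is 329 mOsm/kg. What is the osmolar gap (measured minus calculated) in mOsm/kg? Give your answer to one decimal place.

Calculated osmolality = 2·Na + glucose + BUN/2.8
= 2·136 + 5.5 + 22/2.8
= 272 + 5.50 + 7.86
= 285.36 mOsm/kg ≈ 285.4 mOsm/kg
Osmolar gap = measured − calculated = 329 − 285.4 = 43.6 mOsm/kg

43.6 mOsm/kg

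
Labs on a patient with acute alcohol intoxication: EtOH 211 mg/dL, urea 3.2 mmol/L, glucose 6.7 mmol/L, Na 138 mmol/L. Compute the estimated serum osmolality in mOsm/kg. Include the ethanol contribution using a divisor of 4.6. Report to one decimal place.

331.8 mOsm/kg

Calculated osmolality = 2·Na + glucose + urea + ethanol/4.6
= 2·138 + 6.7 + 3.2 + 211/4.6
= 276 + 6.70 + 3.20 + 45.87
= 331.77 mOsm/kg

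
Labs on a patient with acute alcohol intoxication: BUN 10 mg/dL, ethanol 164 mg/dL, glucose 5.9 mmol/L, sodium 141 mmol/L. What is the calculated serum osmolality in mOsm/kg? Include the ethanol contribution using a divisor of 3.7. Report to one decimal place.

Calculated osmolality = 2·Na + glucose + BUN/2.8 + ethanol/3.7
= 2·141 + 5.9 + 10/2.8 + 164/3.7
= 282 + 5.90 + 3.57 + 44.32
= 335.79 mOsm/kg

335.8 mOsm/kg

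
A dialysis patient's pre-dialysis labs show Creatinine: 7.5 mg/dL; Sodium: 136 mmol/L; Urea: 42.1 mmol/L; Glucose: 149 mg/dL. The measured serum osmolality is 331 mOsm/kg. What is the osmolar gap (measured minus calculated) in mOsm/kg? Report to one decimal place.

8.6 mOsm/kg

Calculated osmolality = 2·Na + glucose/18 + urea
= 2·136 + 149/18 + 42.1
= 272 + 8.28 + 42.10
= 322.38 mOsm/kg ≈ 322.4 mOsm/kg
Osmolar gap = measured − calculated = 331 − 322.4 = 8.6 mOsm/kg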